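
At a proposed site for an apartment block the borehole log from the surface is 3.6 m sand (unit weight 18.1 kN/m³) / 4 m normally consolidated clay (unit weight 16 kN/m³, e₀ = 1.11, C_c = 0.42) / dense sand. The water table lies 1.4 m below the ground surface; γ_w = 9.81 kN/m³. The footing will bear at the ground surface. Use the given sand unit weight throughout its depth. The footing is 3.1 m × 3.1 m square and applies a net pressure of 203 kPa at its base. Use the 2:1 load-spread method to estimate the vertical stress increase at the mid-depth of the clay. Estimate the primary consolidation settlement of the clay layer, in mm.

S_c ≈ 131 mm

Mid-depth of clay below the ground surface: z = 3.6 + 4/2 = 5.6 m.
Total vertical stress at mid-clay: σ_v = 18.1×3.6 + 16×2 = 97.16 kPa.
Pore pressure: u = 9.81×(5.6 − 1.4) = 41.202 kPa.
Initial effective stress: σ'_0 = σ_v − u = 97.16 − 41.202 = 55.958 kPa.
Stress increase at mid-clay by the 2:1 spreading method:
Δσ = qBL/((B+z)(L+z)) = 203×3.1×3.1/((3.1+5.6)(3.1+5.6)) = 25.774 kPa
Final effective stress: σ'_f = σ'_0 + Δσ = 55.958 + 25.774 = 81.732 kPa.
Normally consolidated clay, so the full stress increment lies on the virgin compression line:
S_c = C_c·H/(1+e₀)·log₁₀(σ'_f/σ'_0) = 0.42×4/(1+1.11)×log₁₀(81.732/55.958)
    = 0.79621 × 0.16453 = 0.131 m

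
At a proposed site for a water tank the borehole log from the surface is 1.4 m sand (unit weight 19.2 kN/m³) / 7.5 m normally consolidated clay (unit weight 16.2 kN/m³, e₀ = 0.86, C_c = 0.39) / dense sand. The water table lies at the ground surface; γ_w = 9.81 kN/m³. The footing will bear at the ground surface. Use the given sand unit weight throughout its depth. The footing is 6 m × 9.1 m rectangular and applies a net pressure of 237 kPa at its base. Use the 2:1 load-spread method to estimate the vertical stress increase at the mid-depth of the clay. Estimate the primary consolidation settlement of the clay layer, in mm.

Mid-depth of clay below the ground surface: z = 1.4 + 7.5/2 = 5.15 m.
Total vertical stress at mid-clay: σ_v = 19.2×1.4 + 16.2×3.75 = 87.63 kPa.
Pore pressure: u = 9.81×(5.15 − 0) = 50.522 kPa.
Initial effective stress: σ'_0 = σ_v − u = 87.63 − 50.522 = 37.108 kPa.
Stress increase at mid-clay by the 2:1 spreading method:
Δσ = qBL/((B+z)(L+z)) = 237×6×9.1/((6+5.15)(9.1+5.15)) = 81.443 kPa
Final effective stress: σ'_f = σ'_0 + Δσ = 37.108 + 81.443 = 118.55 kPa.
Normally consolidated clay, so the full stress increment lies on the virgin compression line:
S_c = C_c·H/(1+e₀)·log₁₀(σ'_f/σ'_0) = 0.39×7.5/(1+0.86)×log₁₀(118.55/37.108)
    = 1.5726 × 0.50443 = 0.7933 m

S_c ≈ 793 mm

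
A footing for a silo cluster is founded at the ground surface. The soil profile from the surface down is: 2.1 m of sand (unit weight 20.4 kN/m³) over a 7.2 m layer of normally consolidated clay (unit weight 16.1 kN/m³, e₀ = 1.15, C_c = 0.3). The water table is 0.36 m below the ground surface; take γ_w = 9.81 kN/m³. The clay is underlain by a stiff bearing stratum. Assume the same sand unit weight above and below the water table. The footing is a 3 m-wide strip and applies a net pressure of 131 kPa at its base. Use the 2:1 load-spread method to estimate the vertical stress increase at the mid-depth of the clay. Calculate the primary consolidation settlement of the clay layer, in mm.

Mid-depth of clay below the ground surface: z = 2.1 + 7.2/2 = 5.7 m.
Total vertical stress at mid-clay: σ_v = 20.4×2.1 + 16.1×3.6 = 100.8 kPa.
Pore pressure: u = 9.81×(5.7 − 0.36) = 52.385 kPa.
Initial effective stress: σ'_0 = σ_v − u = 100.8 − 52.385 = 48.415 kPa.
Stress increase at mid-clay by the 2:1 spreading method:
Δσ = qB/(B+z) = 131×3/(3+5.7) = 45.172 kPa
Final effective stress: σ'_f = σ'_0 + Δσ = 48.415 + 45.172 = 93.587 kPa.
Normally consolidated clay, so the full stress increment lies on the virgin compression line:
S_c = C_c·H/(1+e₀)·log₁₀(σ'_f/σ'_0) = 0.3×7.2/(1+1.15)×log₁₀(93.587/48.415)
    = 1.0047 × 0.28624 = 0.2876 m

S_c ≈ 288 mm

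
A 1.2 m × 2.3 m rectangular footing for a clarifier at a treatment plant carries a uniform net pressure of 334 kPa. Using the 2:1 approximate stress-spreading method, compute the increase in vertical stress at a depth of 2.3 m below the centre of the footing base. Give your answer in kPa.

By the 2:1 method the load spreads at 1 horizontal : 2 vertical, so at depth z the loaded area has grown by z in each plan dimension:
Δσ = qBL/((B+z)(L+z)) = 334×1.2×2.3/((1.2+2.3)(2.3+2.3)) = 57.257 kPa

Δσ_z ≈ 57.3 kPa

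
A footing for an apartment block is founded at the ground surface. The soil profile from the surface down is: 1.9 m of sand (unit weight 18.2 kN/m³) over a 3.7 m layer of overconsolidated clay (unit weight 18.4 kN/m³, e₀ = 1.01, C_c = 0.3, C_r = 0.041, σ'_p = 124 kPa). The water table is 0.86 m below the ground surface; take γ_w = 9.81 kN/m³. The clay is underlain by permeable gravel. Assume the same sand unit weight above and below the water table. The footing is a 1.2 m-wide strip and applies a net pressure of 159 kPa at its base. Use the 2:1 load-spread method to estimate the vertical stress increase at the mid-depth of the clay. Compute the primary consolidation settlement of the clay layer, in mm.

Mid-depth of clay below the ground surface: z = 1.9 + 3.7/2 = 3.75 m.
Total vertical stress at mid-clay: σ_v = 18.2×1.9 + 18.4×1.85 = 68.62 kPa.
Pore pressure: u = 9.81×(3.75 − 0.86) = 28.351 kPa.
Initial effective stress: σ'_0 = σ_v − u = 68.62 − 28.351 = 40.269 kPa.
Stress increase at mid-clay by the 2:1 spreading method:
Δσ = qB/(B+z) = 159×1.2/(1.2+3.75) = 38.545 kPa
Final effective stress: σ'_f = 40.269 + 38.545 = 78.814 kPa.
σ'_f = 78.814 ≤ σ'_p = 124 kPa, so the clay remains overconsolidated and only the recompression index applies:
S_c = C_r·H/(1+e₀)·log₁₀(σ'_f/σ'_0) = 0.041×3.7/2.01×log₁₀(78.814/40.269)
    = 0.075473 × 0.29163 = 0.02201 m

S_c ≈ 22 mm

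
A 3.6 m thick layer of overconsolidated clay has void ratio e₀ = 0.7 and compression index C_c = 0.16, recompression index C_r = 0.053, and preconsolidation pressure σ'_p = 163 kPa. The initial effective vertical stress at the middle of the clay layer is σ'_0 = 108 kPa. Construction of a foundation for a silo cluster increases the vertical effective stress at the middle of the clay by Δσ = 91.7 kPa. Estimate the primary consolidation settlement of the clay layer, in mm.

Final effective stress: σ'_f = 108 + 91.7 = 199.7 kPa.
σ'_f = 199.7 > σ'_p = 163 kPa, so the stress path crosses the preconsolidation pressure — recompression up to σ'_p, then virgin compression beyond:
S_c = H/(1+e₀)·[C_r·log₁₀(σ'_p/σ'_0) + C_c·log₁₀(σ'_f/σ'_p)]
    = 3.6/1.7 × [0.053×log₁₀(163/108) + 0.16×log₁₀(199.7/163)]
    = 2.1176 × [0.0094745 + 0.01411] = 0.04994 m

S_c ≈ 49.9 mm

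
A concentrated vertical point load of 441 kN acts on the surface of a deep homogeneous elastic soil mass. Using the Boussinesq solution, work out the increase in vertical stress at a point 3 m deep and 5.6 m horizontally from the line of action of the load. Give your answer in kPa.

Boussinesq vertical stress below a point load on an elastic half-space:
Δσ_z = 3P/(2πz²) · [1 + (r/z)²]^(−5/2)
r/z = 5.6/3 = 1.8667; [1+(r/z)²]^(−5/2) = 0.023482.
Δσ_z = 3×441/(2π×3²) × 0.023482 = 23.396 × 0.023482 = 0.5494 kPa

Δσ_z ≈ 0.549 kPa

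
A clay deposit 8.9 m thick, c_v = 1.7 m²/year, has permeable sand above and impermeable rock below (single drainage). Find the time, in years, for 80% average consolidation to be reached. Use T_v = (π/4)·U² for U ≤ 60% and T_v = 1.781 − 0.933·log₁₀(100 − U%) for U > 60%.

Drainage path length: H_d = H = 8.9 m (single drainage).
U > 60%: T_v = 1.781 − 0.933·log₁₀(100 − 80) = 0.56714.
t = T_v·H_d²/c_v = 0.56714×8.9²/1.7 = 26.43 years.

t ≈ 26.4 years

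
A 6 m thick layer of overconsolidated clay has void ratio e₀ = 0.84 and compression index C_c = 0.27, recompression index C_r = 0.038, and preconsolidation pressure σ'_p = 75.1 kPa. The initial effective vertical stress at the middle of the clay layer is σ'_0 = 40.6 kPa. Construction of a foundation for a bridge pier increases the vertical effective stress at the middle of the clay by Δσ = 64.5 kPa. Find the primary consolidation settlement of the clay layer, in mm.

S_c ≈ 162 mm

Final effective stress: σ'_f = 40.6 + 64.5 = 105.1 kPa.
σ'_f = 105.1 > σ'_p = 75.1 kPa, so the stress path crosses the preconsolidation pressure — recompression up to σ'_p, then virgin compression beyond:
S_c = H/(1+e₀)·[C_r·log₁₀(σ'_p/σ'_0) + C_c·log₁₀(σ'_f/σ'_p)]
    = 6/1.84 × [0.038×log₁₀(75.1/40.6) + 0.27×log₁₀(105.1/75.1)]
    = 3.2609 × [0.01015 + 0.03941] = 0.1616 m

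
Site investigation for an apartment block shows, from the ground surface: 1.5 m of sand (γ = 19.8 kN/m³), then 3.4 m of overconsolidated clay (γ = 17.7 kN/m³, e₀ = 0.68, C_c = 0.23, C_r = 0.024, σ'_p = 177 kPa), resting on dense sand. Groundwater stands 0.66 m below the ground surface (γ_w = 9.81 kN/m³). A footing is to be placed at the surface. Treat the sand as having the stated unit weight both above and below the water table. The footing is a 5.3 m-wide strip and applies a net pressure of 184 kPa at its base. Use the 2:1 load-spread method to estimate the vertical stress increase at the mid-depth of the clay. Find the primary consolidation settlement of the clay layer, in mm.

S_c ≈ 30.7 mm

Mid-depth of clay below the ground surface: z = 1.5 + 3.4/2 = 3.2 m.
Total vertical stress at mid-clay: σ_v = 19.8×1.5 + 17.7×1.7 = 59.79 kPa.
Pore pressure: u = 9.81×(3.2 − 0.66) = 24.917 kPa.
Initial effective stress: σ'_0 = σ_v − u = 59.79 − 24.917 = 34.873 kPa.
Stress increase at mid-clay by the 2:1 spreading method:
Δσ = qB/(B+z) = 184×5.3/(5.3+3.2) = 114.73 kPa
Final effective stress: σ'_f = 34.873 + 114.73 = 149.6 kPa.
σ'_f = 149.6 ≤ σ'_p = 177 kPa, so the clay remains overconsolidated and only the recompression index applies:
S_c = C_r·H/(1+e₀)·log₁₀(σ'_f/σ'_0) = 0.024×3.4/1.68×log₁₀(149.6/34.873)
    = 0.048571 × 0.63244 = 0.03072 m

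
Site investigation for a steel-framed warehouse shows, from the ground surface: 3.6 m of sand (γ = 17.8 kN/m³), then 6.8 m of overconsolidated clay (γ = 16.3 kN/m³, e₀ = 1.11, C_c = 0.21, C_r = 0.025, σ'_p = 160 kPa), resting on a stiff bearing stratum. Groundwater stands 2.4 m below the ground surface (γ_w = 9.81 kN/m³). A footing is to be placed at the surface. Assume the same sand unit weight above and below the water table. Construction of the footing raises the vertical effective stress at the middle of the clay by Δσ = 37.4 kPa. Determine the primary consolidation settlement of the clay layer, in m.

Mid-depth of clay below the ground surface: z = 3.6 + 6.8/2 = 7 m.
Total vertical stress at mid-clay: σ_v = 17.8×3.6 + 16.3×3.4 = 119.5 kPa.
Pore pressure: u = 9.81×(7 − 2.4) = 45.126 kPa.
Initial effective stress: σ'_0 = σ_v − u = 119.5 − 45.126 = 74.374 kPa.
Final effective stress: σ'_f = 74.374 + 37.4 = 111.77 kPa.
σ'_f = 111.77 ≤ σ'_p = 160 kPa, so the clay remains overconsolidated and only the recompression index applies:
S_c = C_r·H/(1+e₀)·log₁₀(σ'_f/σ'_0) = 0.025×6.8/2.11×log₁₀(111.77/74.374)
    = 0.080568 × 0.1769 = 0.01425 m

S_c ≈ 0.0143 m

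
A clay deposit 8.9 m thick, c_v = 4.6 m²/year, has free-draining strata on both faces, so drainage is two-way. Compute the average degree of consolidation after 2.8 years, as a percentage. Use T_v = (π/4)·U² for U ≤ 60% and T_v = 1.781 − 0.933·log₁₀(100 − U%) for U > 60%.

U ≈ 83.7 %

Drainage path length: H_d = H/2 = 4.45 m (double drainage).
T_v = c_v·t/H_d² = 4.6×2.8/4.45² = 0.65042.
T_v = 0.65042 corresponds to the U > 60% branch:
U = 1 − 10^((1.781 − T_v)/0.933)/100 = 0.8372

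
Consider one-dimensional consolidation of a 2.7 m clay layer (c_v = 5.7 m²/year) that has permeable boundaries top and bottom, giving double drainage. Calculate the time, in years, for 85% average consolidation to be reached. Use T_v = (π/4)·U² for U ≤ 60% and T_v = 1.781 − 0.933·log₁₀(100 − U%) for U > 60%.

t ≈ 0.219 years

Drainage path length: H_d = H/2 = 1.35 m (double drainage).
U > 60%: T_v = 1.781 − 0.933·log₁₀(100 − 85) = 0.68371.
t = T_v·H_d²/c_v = 0.68371×1.35²/5.7 = 0.2186 years.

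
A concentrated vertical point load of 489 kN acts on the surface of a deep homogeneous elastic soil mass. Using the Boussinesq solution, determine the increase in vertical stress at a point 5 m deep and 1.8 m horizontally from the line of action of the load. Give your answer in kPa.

Boussinesq vertical stress below a point load on an elastic half-space:
Δσ_z = 3P/(2πz²) · [1 + (r/z)²]^(−5/2)
r/z = 1.8/5 = 0.36; [1+(r/z)²]^(−5/2) = 0.73737.
Δσ_z = 3×489/(2π×5²) × 0.73737 = 9.3392 × 0.73737 = 6.886 kPa

Δσ_z ≈ 6.89 kPa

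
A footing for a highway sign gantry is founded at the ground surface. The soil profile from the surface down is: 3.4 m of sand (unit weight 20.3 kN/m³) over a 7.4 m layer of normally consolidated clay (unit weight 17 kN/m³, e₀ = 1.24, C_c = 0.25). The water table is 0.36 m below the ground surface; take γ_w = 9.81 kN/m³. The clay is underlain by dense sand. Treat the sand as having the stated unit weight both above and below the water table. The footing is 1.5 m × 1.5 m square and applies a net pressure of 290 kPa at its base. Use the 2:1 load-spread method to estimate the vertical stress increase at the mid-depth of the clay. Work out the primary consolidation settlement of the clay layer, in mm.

S_c ≈ 45.1 mm

Mid-depth of clay below the ground surface: z = 3.4 + 7.4/2 = 7.1 m.
Total vertical stress at mid-clay: σ_v = 20.3×3.4 + 17×3.7 = 131.92 kPa.
Pore pressure: u = 9.81×(7.1 − 0.36) = 66.119 kPa.
Initial effective stress: σ'_0 = σ_v − u = 131.92 − 66.119 = 65.801 kPa.
Stress increase at mid-clay by the 2:1 spreading method:
Δσ = qBL/((B+z)(L+z)) = 290×1.5×1.5/((1.5+7.1)(1.5+7.1)) = 8.8223 kPa
Final effective stress: σ'_f = σ'_0 + Δσ = 65.801 + 8.8223 = 74.623 kPa.
Normally consolidated clay, so the full stress increment lies on the virgin compression line:
S_c = C_c·H/(1+e₀)·log₁₀(σ'_f/σ'_0) = 0.25×7.4/(1+1.24)×log₁₀(74.623/65.801)
    = 0.82589 × 0.05464 = 0.04513 m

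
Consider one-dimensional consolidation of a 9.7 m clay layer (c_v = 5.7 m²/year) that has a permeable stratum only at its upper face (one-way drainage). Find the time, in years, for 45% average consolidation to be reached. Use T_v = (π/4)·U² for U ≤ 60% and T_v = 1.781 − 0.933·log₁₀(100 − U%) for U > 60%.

t ≈ 2.63 years

Drainage path length: H_d = H = 9.7 m (single drainage).
U ≤ 60%: T_v = (π/4)·U² = (π/4)×0.45² = 0.15904.
t = T_v·H_d²/c_v = 0.15904×9.7²/5.7 = 2.625 years.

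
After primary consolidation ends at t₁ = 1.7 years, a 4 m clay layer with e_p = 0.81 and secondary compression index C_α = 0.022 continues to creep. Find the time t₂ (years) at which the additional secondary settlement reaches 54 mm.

S_s = C_α·H/(1+e_p)·log₁₀(t₂/t₁) ⇒ log₁₀(t₂/t₁) = S_s·(1+e_p)/(C_α·H).
log₁₀(t₂/t₁) = 0.054 × (1+0.81) / (0.022×4) = 1.111
t₂ = t₁ × 10^1.111 = 1.7 × 12.9 = 21.93 years

t₂ ≈ 21.9 years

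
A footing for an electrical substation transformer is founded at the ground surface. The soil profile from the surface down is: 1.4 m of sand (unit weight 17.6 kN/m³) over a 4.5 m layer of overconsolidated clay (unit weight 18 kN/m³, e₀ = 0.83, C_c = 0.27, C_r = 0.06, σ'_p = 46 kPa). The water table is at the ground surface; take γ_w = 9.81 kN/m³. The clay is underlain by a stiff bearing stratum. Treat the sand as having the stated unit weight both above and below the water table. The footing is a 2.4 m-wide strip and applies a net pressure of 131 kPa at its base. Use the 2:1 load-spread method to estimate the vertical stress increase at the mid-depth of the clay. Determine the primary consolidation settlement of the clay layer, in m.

S_c ≈ 0.193 m

Mid-depth of clay below the ground surface: z = 1.4 + 4.5/2 = 3.65 m.
Total vertical stress at mid-clay: σ_v = 17.6×1.4 + 18×2.25 = 65.14 kPa.
Pore pressure: u = 9.81×(3.65 − 0) = 35.806 kPa.
Initial effective stress: σ'_0 = σ_v − u = 65.14 − 35.806 = 29.334 kPa.
Stress increase at mid-clay by the 2:1 spreading method:
Δσ = qB/(B+z) = 131×2.4/(2.4+3.65) = 51.967 kPa
Final effective stress: σ'_f = 29.334 + 51.967 = 81.301 kPa.
σ'_f = 81.301 > σ'_p = 46 kPa, so the stress path crosses the preconsolidation pressure — recompression up to σ'_p, then virgin compression beyond:
S_c = H/(1+e₀)·[C_r·log₁₀(σ'_p/σ'_0) + C_c·log₁₀(σ'_f/σ'_p)]
    = 4.5/1.83 × [0.06×log₁₀(46/29.334) + 0.27×log₁₀(81.301/46)]
    = 2.459 × [0.011723 + 0.066781] = 0.193 m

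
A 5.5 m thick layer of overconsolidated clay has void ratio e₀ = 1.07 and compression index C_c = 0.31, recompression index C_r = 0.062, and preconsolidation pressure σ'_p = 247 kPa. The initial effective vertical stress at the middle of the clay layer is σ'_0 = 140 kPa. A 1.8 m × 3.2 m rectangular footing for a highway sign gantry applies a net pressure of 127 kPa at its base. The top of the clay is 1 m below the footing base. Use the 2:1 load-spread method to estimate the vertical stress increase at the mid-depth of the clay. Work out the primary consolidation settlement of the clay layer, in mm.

S_c ≈ 9.09 mm

Mid-depth of clay below the footing base: z = 1 + 5.5/2 = 3.75 m.
Stress increase at mid-clay by the 2:1 spreading method:
Δσ = qBL/((B+z)(L+z)) = 127×1.8×3.2/((1.8+3.75)(3.2+3.75)) = 18.965 kPa
Final effective stress: σ'_f = 140 + 18.965 = 158.97 kPa.
σ'_f = 158.97 ≤ σ'_p = 247 kPa, so the clay remains overconsolidated and only the recompression index applies:
S_c = C_r·H/(1+e₀)·log₁₀(σ'_f/σ'_0) = 0.062×5.5/2.07×log₁₀(158.97/140)
    = 0.16473 × 0.055187 = 0.009091 m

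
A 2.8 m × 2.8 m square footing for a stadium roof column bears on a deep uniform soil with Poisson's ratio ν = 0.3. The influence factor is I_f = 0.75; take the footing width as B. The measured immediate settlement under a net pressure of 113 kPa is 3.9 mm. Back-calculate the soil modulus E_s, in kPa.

S_e = q·B·(1−ν²)/E_s · I_f  ⇒  E_s = q·B·(1−ν²)·I_f / S_e.
E_s = 113 × 2.8 × 0.91 × 0.75 / 0.0039 = 55370 kPa

E_s ≈ 55400 kPa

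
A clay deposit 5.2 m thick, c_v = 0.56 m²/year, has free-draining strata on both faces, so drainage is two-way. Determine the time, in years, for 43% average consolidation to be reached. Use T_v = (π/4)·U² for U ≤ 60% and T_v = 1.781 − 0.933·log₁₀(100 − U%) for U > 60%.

Drainage path length: H_d = H/2 = 2.6 m (double drainage).
U ≤ 60%: T_v = (π/4)·U² = (π/4)×0.43² = 0.14522.
t = T_v·H_d²/c_v = 0.14522×2.6²/0.56 = 1.753 years.

t ≈ 1.75 years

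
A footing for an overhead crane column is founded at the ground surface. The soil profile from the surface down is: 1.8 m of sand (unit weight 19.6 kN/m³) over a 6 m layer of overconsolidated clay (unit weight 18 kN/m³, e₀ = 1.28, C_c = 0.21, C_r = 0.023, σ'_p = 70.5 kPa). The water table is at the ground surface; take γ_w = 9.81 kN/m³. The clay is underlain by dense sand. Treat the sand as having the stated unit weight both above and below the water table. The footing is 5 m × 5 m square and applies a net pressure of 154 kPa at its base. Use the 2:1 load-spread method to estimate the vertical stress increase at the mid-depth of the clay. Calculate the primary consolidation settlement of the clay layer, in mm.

S_c ≈ 50.6 mm

Mid-depth of clay below the ground surface: z = 1.8 + 6/2 = 4.8 m.
Total vertical stress at mid-clay: σ_v = 19.6×1.8 + 18×3 = 89.28 kPa.
Pore pressure: u = 9.81×(4.8 − 0) = 47.088 kPa.
Initial effective stress: σ'_0 = σ_v − u = 89.28 − 47.088 = 42.192 kPa.
Stress increase at mid-clay by the 2:1 spreading method:
Δσ = qBL/((B+z)(L+z)) = 154×5×5/((5+4.8)(5+4.8)) = 40.087 kPa
Final effective stress: σ'_f = 42.192 + 40.087 = 82.279 kPa.
σ'_f = 82.279 > σ'_p = 70.5 kPa, so the stress path crosses the preconsolidation pressure — recompression up to σ'_p, then virgin compression beyond:
S_c = H/(1+e₀)·[C_r·log₁₀(σ'_p/σ'_0) + C_c·log₁₀(σ'_f/σ'_p)]
    = 6/2.28 × [0.023×log₁₀(70.5/42.192) + 0.21×log₁₀(82.279/70.5)]
    = 2.6316 × [0.0051281 + 0.014091] = 0.05058 m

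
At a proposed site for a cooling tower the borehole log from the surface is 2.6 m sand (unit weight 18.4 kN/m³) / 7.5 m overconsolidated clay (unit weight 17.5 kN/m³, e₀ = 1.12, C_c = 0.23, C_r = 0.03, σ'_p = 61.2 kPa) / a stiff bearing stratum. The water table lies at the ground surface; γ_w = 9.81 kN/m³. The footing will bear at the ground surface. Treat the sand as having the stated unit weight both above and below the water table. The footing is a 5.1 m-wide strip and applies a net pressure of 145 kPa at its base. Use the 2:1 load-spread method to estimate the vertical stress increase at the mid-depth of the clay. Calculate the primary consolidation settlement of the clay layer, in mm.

Mid-depth of clay below the ground surface: z = 2.6 + 7.5/2 = 6.35 m.
Total vertical stress at mid-clay: σ_v = 18.4×2.6 + 17.5×3.75 = 113.47 kPa.
Pore pressure: u = 9.81×(6.35 − 0) = 62.294 kPa.
Initial effective stress: σ'_0 = σ_v − u = 113.47 − 62.294 = 51.176 kPa.
Stress increase at mid-clay by the 2:1 spreading method:
Δσ = qB/(B+z) = 145×5.1/(5.1+6.35) = 64.585 kPa
Final effective stress: σ'_f = 51.176 + 64.585 = 115.76 kPa.
σ'_f = 115.76 > σ'_p = 61.2 kPa, so the stress path crosses the preconsolidation pressure — recompression up to σ'_p, then virgin compression beyond:
S_c = H/(1+e₀)·[C_r·log₁₀(σ'_p/σ'_0) + C_c·log₁₀(σ'_f/σ'_p)]
    = 7.5/2.12 × [0.03×log₁₀(61.2/51.176) + 0.23×log₁₀(115.76/61.2)]
    = 3.5377 × [0.0023306 + 0.063666] = 0.2335 m

S_c ≈ 233 mm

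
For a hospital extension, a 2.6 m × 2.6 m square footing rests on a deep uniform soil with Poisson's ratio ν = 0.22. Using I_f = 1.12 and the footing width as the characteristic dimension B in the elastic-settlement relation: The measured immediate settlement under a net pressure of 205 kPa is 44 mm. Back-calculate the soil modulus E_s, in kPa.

E_s ≈ 12900 kPa

S_e = q·B·(1−ν²)/E_s · I_f  ⇒  E_s = q·B·(1−ν²)·I_f / S_e.
E_s = 205 × 2.6 × 0.9516 × 1.12 / 0.044 = 12910 kPa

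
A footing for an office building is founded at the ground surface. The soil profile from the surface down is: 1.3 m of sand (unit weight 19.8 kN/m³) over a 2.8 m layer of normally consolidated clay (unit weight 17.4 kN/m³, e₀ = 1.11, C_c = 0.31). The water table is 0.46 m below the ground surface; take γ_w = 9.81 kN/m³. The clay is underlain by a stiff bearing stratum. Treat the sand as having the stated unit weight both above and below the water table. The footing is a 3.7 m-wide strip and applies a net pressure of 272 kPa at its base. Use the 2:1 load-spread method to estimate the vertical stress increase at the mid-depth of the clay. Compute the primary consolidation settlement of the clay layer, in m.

Mid-depth of clay below the ground surface: z = 1.3 + 2.8/2 = 2.7 m.
Total vertical stress at mid-clay: σ_v = 19.8×1.3 + 17.4×1.4 = 50.1 kPa.
Pore pressure: u = 9.81×(2.7 − 0.46) = 21.974 kPa.
Initial effective stress: σ'_0 = σ_v − u = 50.1 − 21.974 = 28.126 kPa.
Stress increase at mid-clay by the 2:1 spreading method:
Δσ = qB/(B+z) = 272×3.7/(3.7+2.7) = 157.25 kPa
Final effective stress: σ'_f = σ'_0 + Δσ = 28.126 + 157.25 = 185.38 kPa.
Normally consolidated clay, so the full stress increment lies on the virgin compression line:
S_c = C_c·H/(1+e₀)·log₁₀(σ'_f/σ'_0) = 0.31×2.8/(1+1.11)×log₁₀(185.38/28.126)
    = 0.41137 × 0.81895 = 0.3369 m

S_c ≈ 0.337 m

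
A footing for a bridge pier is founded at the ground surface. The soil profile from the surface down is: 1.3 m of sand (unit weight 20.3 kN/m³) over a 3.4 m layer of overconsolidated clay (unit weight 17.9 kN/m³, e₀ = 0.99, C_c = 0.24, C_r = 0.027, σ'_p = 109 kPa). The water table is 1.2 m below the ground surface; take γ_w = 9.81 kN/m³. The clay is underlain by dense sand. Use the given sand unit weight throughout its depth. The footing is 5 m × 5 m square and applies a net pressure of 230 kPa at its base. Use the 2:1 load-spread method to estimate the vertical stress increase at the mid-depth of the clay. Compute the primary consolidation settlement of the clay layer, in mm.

Mid-depth of clay below the ground surface: z = 1.3 + 3.4/2 = 3 m.
Total vertical stress at mid-clay: σ_v = 20.3×1.3 + 17.9×1.7 = 56.82 kPa.
Pore pressure: u = 9.81×(3 − 1.2) = 17.658 kPa.
Initial effective stress: σ'_0 = σ_v − u = 56.82 − 17.658 = 39.162 kPa.
Stress increase at mid-clay by the 2:1 spreading method:
Δσ = qBL/((B+z)(L+z)) = 230×5×5/((5+3)(5+3)) = 89.844 kPa
Final effective stress: σ'_f = 39.162 + 89.844 = 129.01 kPa.
σ'_f = 129.01 > σ'_p = 109 kPa, so the stress path crosses the preconsolidation pressure — recompression up to σ'_p, then virgin compression beyond:
S_c = H/(1+e₀)·[C_r·log₁₀(σ'_p/σ'_0) + C_c·log₁₀(σ'_f/σ'_p)]
    = 3.4/1.99 × [0.027×log₁₀(109/39.162) + 0.24×log₁₀(129.01/109)]
    = 1.7085 × [0.012003 + 0.017567] = 0.05052 m

S_c ≈ 50.5 mm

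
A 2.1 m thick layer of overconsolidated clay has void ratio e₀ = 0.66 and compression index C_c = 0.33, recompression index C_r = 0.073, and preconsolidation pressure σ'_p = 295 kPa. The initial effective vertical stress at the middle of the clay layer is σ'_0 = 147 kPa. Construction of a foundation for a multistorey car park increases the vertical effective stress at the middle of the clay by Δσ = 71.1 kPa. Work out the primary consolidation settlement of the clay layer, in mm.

S_c ≈ 15.8 mm

Final effective stress: σ'_f = 147 + 71.1 = 218.1 kPa.
σ'_f = 218.1 ≤ σ'_p = 295 kPa, so the clay remains overconsolidated and only the recompression index applies:
S_c = C_r·H/(1+e₀)·log₁₀(σ'_f/σ'_0) = 0.073×2.1/1.66×log₁₀(218.1/147)
    = 0.092352 × 0.17134 = 0.01582 m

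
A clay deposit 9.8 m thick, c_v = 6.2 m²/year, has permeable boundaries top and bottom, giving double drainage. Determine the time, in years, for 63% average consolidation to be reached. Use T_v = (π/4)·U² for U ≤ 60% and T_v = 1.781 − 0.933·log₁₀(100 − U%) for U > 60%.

Drainage path length: H_d = H/2 = 4.9 m (double drainage).
U > 60%: T_v = 1.781 − 0.933·log₁₀(100 − 63) = 0.31787.
t = T_v·H_d²/c_v = 0.31787×4.9²/6.2 = 1.231 years.

t ≈ 1.23 years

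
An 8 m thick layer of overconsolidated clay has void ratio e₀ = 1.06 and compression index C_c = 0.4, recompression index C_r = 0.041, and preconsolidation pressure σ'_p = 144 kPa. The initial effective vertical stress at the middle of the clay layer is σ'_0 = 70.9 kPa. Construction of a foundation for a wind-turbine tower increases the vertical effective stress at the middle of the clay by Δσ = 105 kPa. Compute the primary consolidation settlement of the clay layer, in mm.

S_c ≈ 184 mm

Final effective stress: σ'_f = 70.9 + 105 = 175.9 kPa.
σ'_f = 175.9 > σ'_p = 144 kPa, so the stress path crosses the preconsolidation pressure — recompression up to σ'_p, then virgin compression beyond:
S_c = H/(1+e₀)·[C_r·log₁₀(σ'_p/σ'_0) + C_c·log₁₀(σ'_f/σ'_p)]
    = 8/2.06 × [0.041×log₁₀(144/70.9) + 0.4×log₁₀(175.9/144)]
    = 3.8835 × [0.012616 + 0.034761] = 0.184 m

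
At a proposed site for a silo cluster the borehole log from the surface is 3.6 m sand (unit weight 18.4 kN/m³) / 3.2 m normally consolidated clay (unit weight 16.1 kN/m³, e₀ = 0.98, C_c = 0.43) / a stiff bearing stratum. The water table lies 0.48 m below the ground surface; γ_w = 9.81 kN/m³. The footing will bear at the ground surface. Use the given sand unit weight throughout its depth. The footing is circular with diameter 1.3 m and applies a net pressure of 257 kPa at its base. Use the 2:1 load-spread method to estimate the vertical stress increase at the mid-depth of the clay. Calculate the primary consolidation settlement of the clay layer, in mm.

Mid-depth of clay below the ground surface: z = 3.6 + 3.2/2 = 5.2 m.
Total vertical stress at mid-clay: σ_v = 18.4×3.6 + 16.1×1.6 = 92 kPa.
Pore pressure: u = 9.81×(5.2 − 0.48) = 46.303 kPa.
Initial effective stress: σ'_0 = σ_v − u = 92 − 46.303 = 45.697 kPa.
Stress increase at mid-clay by the 2:1 spreading method:
Δσ ≈ qD²/(D+z)² = 257×1.3²/(1.3+5.2)² = 10.28 kPa
Final effective stress: σ'_f = σ'_0 + Δσ = 45.697 + 10.28 = 55.977 kPa.
Normally consolidated clay, so the full stress increment lies on the virgin compression line:
S_c = C_c·H/(1+e₀)·log₁₀(σ'_f/σ'_0) = 0.43×3.2/(1+0.98)×log₁₀(55.977/45.697)
    = 0.69495 × 0.088122 = 0.06124 m

S_c ≈ 61.2 mm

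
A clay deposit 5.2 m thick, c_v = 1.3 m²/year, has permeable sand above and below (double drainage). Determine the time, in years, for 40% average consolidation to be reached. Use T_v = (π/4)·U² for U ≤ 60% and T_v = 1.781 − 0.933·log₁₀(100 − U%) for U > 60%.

t ≈ 0.653 years

Drainage path length: H_d = H/2 = 2.6 m (double drainage).
U ≤ 60%: T_v = (π/4)·U² = (π/4)×0.4² = 0.12566.
t = T_v·H_d²/c_v = 0.12566×2.6²/1.3 = 0.6534 years.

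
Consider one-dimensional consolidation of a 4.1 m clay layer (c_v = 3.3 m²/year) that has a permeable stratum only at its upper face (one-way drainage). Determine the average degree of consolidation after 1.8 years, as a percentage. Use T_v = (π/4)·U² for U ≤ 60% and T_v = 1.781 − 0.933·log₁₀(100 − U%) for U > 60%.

Drainage path length: H_d = H = 4.1 m (single drainage).
T_v = c_v·t/H_d² = 3.3×1.8/4.1² = 0.35336.
T_v = 0.35336 corresponds to the U > 60% branch:
U = 1 − 10^((1.781 − T_v)/0.933)/100 = 0.661

U ≈ 66.1 %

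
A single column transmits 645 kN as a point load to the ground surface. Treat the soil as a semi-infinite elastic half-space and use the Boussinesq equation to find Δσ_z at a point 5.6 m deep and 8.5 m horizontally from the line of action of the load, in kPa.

Δσ_z ≈ 0.495 kPa

Boussinesq vertical stress below a point load on an elastic half-space:
Δσ_z = 3P/(2πz²) · [1 + (r/z)²]^(−5/2)
r/z = 8.5/5.6 = 1.5179; [1+(r/z)²]^(−5/2) = 0.050401.
Δσ_z = 3×645/(2π×5.6²) × 0.050401 = 9.8203 × 0.050401 = 0.495 kPa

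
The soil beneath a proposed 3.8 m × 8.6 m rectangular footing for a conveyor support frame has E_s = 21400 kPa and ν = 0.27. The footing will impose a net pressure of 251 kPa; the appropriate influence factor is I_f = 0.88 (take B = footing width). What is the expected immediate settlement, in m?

Immediate (elastic) settlement: S_e = q·B·(1−ν²)/E_s · I_f.
S_e = 251 × 3.8 × (1 − 0.27²) / 21400 × 0.88
    = 251 × 3.8 × 0.9271 / 21400 × 0.88
    = 0.03636 m

S_e ≈ 0.0364 m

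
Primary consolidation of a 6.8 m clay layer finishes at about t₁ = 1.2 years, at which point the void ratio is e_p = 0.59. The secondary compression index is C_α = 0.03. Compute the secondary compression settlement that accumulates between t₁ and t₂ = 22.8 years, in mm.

Secondary compression: S_s = C_α·H/(1+e_p)·log₁₀(t₂/t₁)
S_s = 0.03×6.8/(1+0.59)×log₁₀(22.8/1.2)
    = 0.1283 × 1.279 = 0.1641 m

S_s ≈ 164 mm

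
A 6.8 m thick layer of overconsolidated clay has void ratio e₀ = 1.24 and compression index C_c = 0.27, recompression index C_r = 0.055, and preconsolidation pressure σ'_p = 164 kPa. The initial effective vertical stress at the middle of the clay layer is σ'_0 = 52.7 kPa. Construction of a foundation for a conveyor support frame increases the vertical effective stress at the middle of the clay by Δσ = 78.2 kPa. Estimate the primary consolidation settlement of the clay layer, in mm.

Final effective stress: σ'_f = 52.7 + 78.2 = 130.9 kPa.
σ'_f = 130.9 ≤ σ'_p = 164 kPa, so the clay remains overconsolidated and only the recompression index applies:
S_c = C_r·H/(1+e₀)·log₁₀(σ'_f/σ'_0) = 0.055×6.8/2.24×log₁₀(130.9/52.7)
    = 0.16696 × 0.39513 = 0.06597 m

S_c ≈ 66 mm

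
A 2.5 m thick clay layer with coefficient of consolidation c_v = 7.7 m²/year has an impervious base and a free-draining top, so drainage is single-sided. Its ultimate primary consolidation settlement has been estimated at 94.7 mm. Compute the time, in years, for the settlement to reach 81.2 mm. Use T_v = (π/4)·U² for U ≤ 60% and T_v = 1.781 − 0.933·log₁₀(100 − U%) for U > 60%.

t ≈ 0.572 years

Drainage path length: H_d = H = 2.5 m (single drainage).
U = S(t)/S_ult = 81.2/94.7 = 0.8574.
U > 60%: T_v = 1.781 − 0.933·log₁₀(100 − 85.744) = 0.70433.
t = T_v·H_d²/c_v = 0.70433×2.5²/7.7 = 0.5717 years.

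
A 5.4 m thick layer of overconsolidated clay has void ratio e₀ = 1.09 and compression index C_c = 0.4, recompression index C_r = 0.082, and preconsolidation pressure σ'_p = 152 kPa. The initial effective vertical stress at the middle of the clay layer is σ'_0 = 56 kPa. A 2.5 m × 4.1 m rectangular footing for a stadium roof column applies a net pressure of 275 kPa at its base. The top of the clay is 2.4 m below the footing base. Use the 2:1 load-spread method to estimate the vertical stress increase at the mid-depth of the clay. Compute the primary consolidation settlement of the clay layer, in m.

S_c ≈ 0.0499 m

Mid-depth of clay below the footing base: z = 2.4 + 5.4/2 = 5.1 m.
Stress increase at mid-clay by the 2:1 spreading method:
Δσ = qBL/((B+z)(L+z)) = 275×2.5×4.1/((2.5+5.1)(4.1+5.1)) = 40.314 kPa
Final effective stress: σ'_f = 56 + 40.314 = 96.314 kPa.
σ'_f = 96.314 ≤ σ'_p = 152 kPa, so the clay remains overconsolidated and only the recompression index applies:
S_c = C_r·H/(1+e₀)·log₁₀(σ'_f/σ'_0) = 0.082×5.4/2.09×log₁₀(96.314/56)
    = 0.21186 × 0.2355 = 0.04989 m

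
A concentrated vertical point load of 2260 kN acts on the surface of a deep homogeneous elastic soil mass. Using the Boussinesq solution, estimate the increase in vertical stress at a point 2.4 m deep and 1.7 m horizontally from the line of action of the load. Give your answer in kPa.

Δσ_z ≈ 67.8 kPa

Boussinesq vertical stress below a point load on an elastic half-space:
Δσ_z = 3P/(2πz²) · [1 + (r/z)²]^(−5/2)
r/z = 1.7/2.4 = 0.70833; [1+(r/z)²]^(−5/2) = 0.36184.
Δσ_z = 3×2260/(2π×2.4²) × 0.36184 = 187.34 × 0.36184 = 67.79 kPa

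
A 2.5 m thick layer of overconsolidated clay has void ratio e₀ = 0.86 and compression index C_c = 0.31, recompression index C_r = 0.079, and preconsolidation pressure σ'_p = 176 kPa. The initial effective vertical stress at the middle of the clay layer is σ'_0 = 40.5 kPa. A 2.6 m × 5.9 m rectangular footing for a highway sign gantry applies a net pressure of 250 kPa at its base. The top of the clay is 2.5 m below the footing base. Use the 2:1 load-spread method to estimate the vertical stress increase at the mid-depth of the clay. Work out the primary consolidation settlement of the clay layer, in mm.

Mid-depth of clay below the footing base: z = 2.5 + 2.5/2 = 3.75 m.
Stress increase at mid-clay by the 2:1 spreading method:
Δσ = qBL/((B+z)(L+z)) = 250×2.6×5.9/((2.6+3.75)(5.9+3.75)) = 62.584 kPa
Final effective stress: σ'_f = 40.5 + 62.584 = 103.08 kPa.
σ'_f = 103.08 ≤ σ'_p = 176 kPa, so the clay remains overconsolidated and only the recompression index applies:
S_c = C_r·H/(1+e₀)·log₁₀(σ'_f/σ'_0) = 0.079×2.5/1.86×log₁₀(103.08/40.5)
    = 0.10618 × 0.40572 = 0.04308 m

S_c ≈ 43.1 mm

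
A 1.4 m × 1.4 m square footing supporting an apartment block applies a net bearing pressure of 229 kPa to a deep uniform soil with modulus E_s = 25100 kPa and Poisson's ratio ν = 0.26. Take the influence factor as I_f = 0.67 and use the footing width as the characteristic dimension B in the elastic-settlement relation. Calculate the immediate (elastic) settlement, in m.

Immediate (elastic) settlement: S_e = q·B·(1−ν²)/E_s · I_f.
S_e = 229 × 1.4 × (1 − 0.26²) / 25100 × 0.67
    = 229 × 1.4 × 0.9324 / 25100 × 0.67
    = 0.007979 m

S_e ≈ 0.00798 m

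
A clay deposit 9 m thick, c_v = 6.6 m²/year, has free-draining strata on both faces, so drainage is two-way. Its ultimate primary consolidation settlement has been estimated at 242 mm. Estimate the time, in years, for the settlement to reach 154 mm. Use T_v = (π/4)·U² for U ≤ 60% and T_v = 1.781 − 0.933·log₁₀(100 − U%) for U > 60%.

Drainage path length: H_d = H/2 = 4.5 m (double drainage).
U = S(t)/S_ult = 154/242 = 0.6364.
U > 60%: T_v = 1.781 − 0.933·log₁₀(100 − 63.636) = 0.3249.
t = T_v·H_d²/c_v = 0.3249×4.5²/6.6 = 0.9969 years.

t ≈ 0.997 years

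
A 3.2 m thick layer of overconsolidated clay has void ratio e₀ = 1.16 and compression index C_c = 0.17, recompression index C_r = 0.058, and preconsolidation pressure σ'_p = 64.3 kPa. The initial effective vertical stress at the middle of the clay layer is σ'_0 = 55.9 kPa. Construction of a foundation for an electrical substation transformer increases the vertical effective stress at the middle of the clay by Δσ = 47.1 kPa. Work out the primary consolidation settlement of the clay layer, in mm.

S_c ≈ 56.8 mm

Final effective stress: σ'_f = 55.9 + 47.1 = 103 kPa.
σ'_f = 103 > σ'_p = 64.3 kPa, so the stress path crosses the preconsolidation pressure — recompression up to σ'_p, then virgin compression beyond:
S_c = H/(1+e₀)·[C_r·log₁₀(σ'_p/σ'_0) + C_c·log₁₀(σ'_f/σ'_p)]
    = 3.2/2.16 × [0.058×log₁₀(64.3/55.9) + 0.17×log₁₀(103/64.3)]
    = 1.4815 × [0.0035264 + 0.034786] = 0.05676 m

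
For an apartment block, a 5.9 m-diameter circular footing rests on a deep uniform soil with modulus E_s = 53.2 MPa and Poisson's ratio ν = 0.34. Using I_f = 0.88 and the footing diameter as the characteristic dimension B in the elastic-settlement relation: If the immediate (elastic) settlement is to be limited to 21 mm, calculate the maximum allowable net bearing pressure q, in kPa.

q ≈ 243 kPa

E_s = 53.2 MPa = 53200 kPa.
S_e = q·B·(1−ν²)/E_s · I_f  ⇒  q = S_e·E_s / (B·(1−ν²)·I_f).
q = 0.021 × 53200 / (5.9 × 0.8844 × 0.88) = 243.3 kPa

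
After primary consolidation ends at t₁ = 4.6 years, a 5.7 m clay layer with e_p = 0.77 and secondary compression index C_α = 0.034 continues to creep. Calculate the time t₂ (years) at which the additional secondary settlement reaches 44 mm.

S_s = C_α·H/(1+e_p)·log₁₀(t₂/t₁) ⇒ log₁₀(t₂/t₁) = S_s·(1+e_p)/(C_α·H).
log₁₀(t₂/t₁) = 0.044 × (1+0.77) / (0.034×5.7) = 0.4019
t₂ = t₁ × 10^0.4019 = 4.6 × 2.523 = 11.6 years

t₂ ≈ 11.6 years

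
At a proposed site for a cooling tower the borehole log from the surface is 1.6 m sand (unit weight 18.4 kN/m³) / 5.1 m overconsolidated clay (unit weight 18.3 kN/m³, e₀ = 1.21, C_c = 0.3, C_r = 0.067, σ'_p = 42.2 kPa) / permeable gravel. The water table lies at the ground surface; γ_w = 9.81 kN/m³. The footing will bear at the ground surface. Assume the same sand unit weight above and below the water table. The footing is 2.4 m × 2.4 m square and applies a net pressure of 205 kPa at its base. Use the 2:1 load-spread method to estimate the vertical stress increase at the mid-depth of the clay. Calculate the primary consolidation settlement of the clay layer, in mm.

Mid-depth of clay below the ground surface: z = 1.6 + 5.1/2 = 4.15 m.
Total vertical stress at mid-clay: σ_v = 18.4×1.6 + 18.3×2.55 = 76.105 kPa.
Pore pressure: u = 9.81×(4.15 − 0) = 40.712 kPa.
Initial effective stress: σ'_0 = σ_v − u = 76.105 − 40.712 = 35.393 kPa.
Stress increase at mid-clay by the 2:1 spreading method:
Δσ = qBL/((B+z)(L+z)) = 205×2.4×2.4/((2.4+4.15)(2.4+4.15)) = 27.523 kPa
Final effective stress: σ'_f = 35.393 + 27.523 = 62.916 kPa.
σ'_f = 62.916 > σ'_p = 42.2 kPa, so the stress path crosses the preconsolidation pressure — recompression up to σ'_p, then virgin compression beyond:
S_c = H/(1+e₀)·[C_r·log₁₀(σ'_p/σ'_0) + C_c·log₁₀(σ'_f/σ'_p)]
    = 5.1/2.21 × [0.067×log₁₀(42.2/35.393) + 0.3×log₁₀(62.916/42.2)]
    = 2.3077 × [0.0051185 + 0.052035] = 0.1319 m

S_c ≈ 132 mm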